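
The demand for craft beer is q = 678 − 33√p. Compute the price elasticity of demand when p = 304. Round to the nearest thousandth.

-2.803

At p = 304, q = 102.6253.
dq/dp = −33/(2√p) = −33/(2·17.4356).
Point elasticity E = (dq/dp)·(p/q) = -0.9463 × 304/102.6253 ≈ -2.803.
|E| > 1, so demand is elastic at this price.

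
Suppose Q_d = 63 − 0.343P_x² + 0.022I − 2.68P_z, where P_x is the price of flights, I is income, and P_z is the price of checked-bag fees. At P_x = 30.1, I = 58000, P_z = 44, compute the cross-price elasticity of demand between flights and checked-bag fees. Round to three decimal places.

Q_d = 63 − 0.343(30.1)² + 0.022(58000) − 2.68(44) = 63 − 310.7614 + 1276 − 117.92 = 910.3186.
∂Q_d/∂P_z = −2.68, so E_xy = -2.68·(44/910.3186) ≈ -0.130.
E_xy < 0: the goods are complements.

-0.130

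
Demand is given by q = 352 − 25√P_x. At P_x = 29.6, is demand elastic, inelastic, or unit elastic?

At P_x = 29.6, q = 215.9853.
dq/dP_x = −25/(2√P_x) = −25/(2·5.4406).
Point elasticity E = (dq/dP_x)·(P_x/q) = -2.2975 × 29.6/215.9853 ≈ -0.315.
|E| ≈ 0.315 < 1, so demand is inelastic.

inelastic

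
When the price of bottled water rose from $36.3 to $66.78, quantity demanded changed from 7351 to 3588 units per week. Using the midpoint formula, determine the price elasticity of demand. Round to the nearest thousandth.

%Δq = (3588 − 7351)/[(7351 + 3588)/2] = -3763/5469.5 ≈ -0.6880.
%ΔP = (66.78 − 36.3)/[(36.3 + 66.78)/2] = 30.48/51.54 ≈ 0.5914.
Arc elasticity E = %Δq/%ΔP ≈ -0.6880/0.5914 ≈ -1.163.
|E| > 1: demand is elastic over this range.

-1.163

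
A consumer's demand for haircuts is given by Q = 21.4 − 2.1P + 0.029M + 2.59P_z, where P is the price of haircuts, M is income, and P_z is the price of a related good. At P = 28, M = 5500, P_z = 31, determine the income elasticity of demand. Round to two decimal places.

Evaluating quantity at (P, M, P_z) gives Q = 21.4 − 2.1(28) + 0.029(5500) + 2.59(31) = 21.4 − 58.8 + 159.5 + 80.29 = 202.39.
∂Q/∂M = +0.029, so E_I = 0.029·(5500/202.39) ≈ 0.79.
E_I ∈ (0,1): normal good (necessity).

0.79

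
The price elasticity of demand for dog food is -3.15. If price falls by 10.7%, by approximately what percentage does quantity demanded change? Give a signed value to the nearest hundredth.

33.71

%ΔQ ≈ E × %ΔP = (-3.15) × (-10.7%) ≈ 33.71%.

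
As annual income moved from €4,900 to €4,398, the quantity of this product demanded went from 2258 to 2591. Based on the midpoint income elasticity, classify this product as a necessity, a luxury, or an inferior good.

inferior

%ΔQ = (2591 − 2258)/[(2258+2591)/2] = 333/2424.5 ≈ 0.1373.
%ΔI = (4,398 − 4,900)/[(4,900+4,398)/2] = -502/4649 ≈ -0.1080.
E_I = %ΔQ/%ΔI ≈ -1.272.
E_I < 0: inferior good.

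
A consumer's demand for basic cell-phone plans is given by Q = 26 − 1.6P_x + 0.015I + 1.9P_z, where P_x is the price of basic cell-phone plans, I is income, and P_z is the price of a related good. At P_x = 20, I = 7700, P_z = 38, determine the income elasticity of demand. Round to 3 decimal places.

First evaluate Q: 26 − 1.6(20) + 0.015(7700) + 1.9(38) = 26 − 32 + 115.5 + 72.2 = 181.7.
∂Q/∂I = +0.015, so E_I = 0.015·(7700/181.7) ≈ 0.636.
E_I ∈ (0,1): normal good (necessity).

0.636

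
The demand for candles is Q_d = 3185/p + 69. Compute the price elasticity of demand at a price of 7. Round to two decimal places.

-0.87

At p = 7, Q_d = 524.
dQ_d/dp = −3185/p² = −65.
Point elasticity E = (dQ_d/dp)·(p/Q_d) = -65 × 7/524 ≈ -0.87.
|E| < 1, so demand is inelastic at this price.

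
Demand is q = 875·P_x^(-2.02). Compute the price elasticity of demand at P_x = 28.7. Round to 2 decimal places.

-2.02

For a Cobb–Douglas (constant-elasticity) form q = A·P_x^α·…, the elasticity with respect to P_x equals the exponent α at every point.
Here the exponent on P_x is -2.02, so the price elasticity of demand is -2.02.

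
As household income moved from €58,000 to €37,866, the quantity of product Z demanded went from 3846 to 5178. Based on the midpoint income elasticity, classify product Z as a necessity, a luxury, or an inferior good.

inferior

%ΔQ = (5178 − 3846)/[(3846+5178)/2] = 1332/4512 ≈ 0.2952.
%ΔY = (37,866 − 58,000)/[(58,000+37,866)/2] = -20134/47933 ≈ -0.4200.
E_I = %ΔQ/%ΔY ≈ -0.703.
E_I < 0: inferior good.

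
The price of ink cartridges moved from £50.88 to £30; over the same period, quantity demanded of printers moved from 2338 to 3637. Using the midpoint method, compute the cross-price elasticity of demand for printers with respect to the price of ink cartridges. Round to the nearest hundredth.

%ΔQ_x = (3637 − 2338)/[(2338+3637)/2] = 1299/2987.5 ≈ 0.4348.
%ΔP_y = (30 − 50.88)/[(50.88+30)/2] ≈ -0.5163.
E_xy = 0.4348/-0.5163 ≈ -0.84.
E_xy < 0, so printers and ink cartridges are complements.

-0.84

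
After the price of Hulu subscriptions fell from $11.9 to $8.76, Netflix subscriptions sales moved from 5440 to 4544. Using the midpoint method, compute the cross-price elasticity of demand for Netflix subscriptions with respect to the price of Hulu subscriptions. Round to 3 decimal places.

%ΔQ_x = (4544 − 5440)/[(5440+4544)/2] = -896/4992 ≈ -0.1795.
%ΔP_y = (8.76 − 11.9)/[(11.9+8.76)/2] ≈ -0.3040.
E_xy = -0.1795/-0.3040 ≈ 0.590.
E_xy > 0, so Netflix subscriptions and Hulu subscriptions are substitutes.

0.590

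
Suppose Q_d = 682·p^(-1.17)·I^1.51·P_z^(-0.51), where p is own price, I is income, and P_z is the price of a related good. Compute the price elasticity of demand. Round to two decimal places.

For a Cobb–Douglas (constant-elasticity) form Q_d = A·p^α·…, the elasticity with respect to p equals the exponent α at every point.
Here the exponent on p is -1.17, so the price elasticity of demand is -1.17.

-1.17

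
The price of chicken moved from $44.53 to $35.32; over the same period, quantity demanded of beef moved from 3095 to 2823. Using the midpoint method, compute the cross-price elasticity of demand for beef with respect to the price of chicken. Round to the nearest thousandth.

%ΔQ_x = (2823 − 3095)/[(3095+2823)/2] = -272/2959 ≈ -0.0919.
%ΔP_y = (35.32 − 44.53)/[(44.53+35.32)/2] ≈ -0.2307.
E_xy = -0.0919/-0.2307 ≈ 0.398.
E_xy > 0, so beef and chicken are substitutes.

0.398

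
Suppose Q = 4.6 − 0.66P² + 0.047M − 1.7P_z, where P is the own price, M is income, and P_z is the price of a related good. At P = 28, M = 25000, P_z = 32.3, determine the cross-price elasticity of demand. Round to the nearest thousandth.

First evaluate Q: 4.6 − 0.66(28)² + 0.047(25000) − 1.7(32.3) = 4.6 − 517.44 + 1175 − 54.91 = 607.25.
∂Q/∂P_z = −1.7, so E_xy = -1.7·(32.3/607.25) ≈ -0.090.
E_xy < 0: the goods are complements.

-0.090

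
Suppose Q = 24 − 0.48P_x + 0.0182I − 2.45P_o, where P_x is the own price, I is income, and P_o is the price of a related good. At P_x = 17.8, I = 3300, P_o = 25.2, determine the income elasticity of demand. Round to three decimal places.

At the given point, Q = 24 − 0.48(17.8) + 0.0182(3300) − 2.45(25.2) = 24 − 8.544 + 60.06 − 61.74 = 13.776.
∂Q/∂I = +0.0182, so E_I = 0.0182·(3300/13.776) ≈ 4.360.
E_I > 1: normal good (luxury).

4.360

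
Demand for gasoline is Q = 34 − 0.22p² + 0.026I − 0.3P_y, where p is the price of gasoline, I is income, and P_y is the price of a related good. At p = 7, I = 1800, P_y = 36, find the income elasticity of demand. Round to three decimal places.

0.790

Q = 34 − 0.22(7)² + 0.026(1800) − 0.3(36) = 34 − 10.78 + 46.8 − 10.8 = 59.22.
∂Q/∂I = +0.026, so E_I = 0.026·(1800/59.22) ≈ 0.790.
E_I ∈ (0,1): normal good (necessity).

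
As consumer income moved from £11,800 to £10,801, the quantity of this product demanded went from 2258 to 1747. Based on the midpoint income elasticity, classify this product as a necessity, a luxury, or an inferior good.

luxury

%ΔQ = (1747 − 2258)/[(2258+1747)/2] = -511/2002.5 ≈ -0.2552.
%ΔI = (10,801 − 11,800)/[(11,800+10,801)/2] = -999/11300.5 ≈ -0.0884.
E_I = %ΔQ/%ΔI ≈ 2.887.
E_I > 1: normal good (luxury).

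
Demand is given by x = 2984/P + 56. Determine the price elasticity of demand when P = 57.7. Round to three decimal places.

At P = 57.7, x = 107.7158.
dx/dP = −2984/P² = −0.8963.
Point elasticity E = (dx/dP)·(P/x) = -0.8963 × 57.7/107.7158 ≈ -0.480.
|E| < 1, so demand is inelastic at this price.

-0.480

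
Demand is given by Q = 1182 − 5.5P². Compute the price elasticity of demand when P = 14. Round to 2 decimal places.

At P = 14, Q = 104.
dQ/dP = −2·5.5·P = −154.
Point elasticity E = (dQ/dP)·(P/Q) = -154 × 14/104 ≈ -20.73.
|E| > 1, so demand is elastic at this price.

-20.73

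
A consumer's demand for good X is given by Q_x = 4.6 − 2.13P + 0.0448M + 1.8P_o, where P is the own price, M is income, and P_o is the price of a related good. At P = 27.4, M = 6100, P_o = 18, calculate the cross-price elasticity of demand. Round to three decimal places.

Substituting, Q_x = 4.6 − 2.13(27.4) + 0.0448(6100) + 1.8(18) = 4.6 − 58.362 + 273.28 + 32.4 = 251.918.
∂Q_x/∂P_o = +1.8, so E_xy = 1.8·(18/251.918) ≈ 0.129.
E_xy > 0: the goods are substitutes.

0.129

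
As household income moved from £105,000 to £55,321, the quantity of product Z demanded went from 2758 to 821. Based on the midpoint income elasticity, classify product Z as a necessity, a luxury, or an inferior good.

luxury

%ΔQ = (821 − 2758)/[(2758+821)/2] = -1937/1789.5 ≈ -1.0824.
%ΔI = (55,321 − 105,000)/[(105,000+55,321)/2] = -49679/80160.5 ≈ -0.6197.
E_I = %ΔQ/%ΔI ≈ 1.747.
E_I > 1: normal good (luxury).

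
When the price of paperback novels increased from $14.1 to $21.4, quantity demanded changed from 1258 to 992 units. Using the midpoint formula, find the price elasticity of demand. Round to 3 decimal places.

%Δq = (992 − 1258)/[(1258 + 992)/2] = -266/1125 ≈ -0.2364.
%Δp = (21.4 − 14.1)/[(14.1 + 21.4)/2] = 7.3/17.75 ≈ 0.4113.
Arc elasticity E = %Δq/%Δp ≈ -0.2364/0.4113 ≈ -0.575.
|E| < 1: demand is inelastic over this range.

-0.575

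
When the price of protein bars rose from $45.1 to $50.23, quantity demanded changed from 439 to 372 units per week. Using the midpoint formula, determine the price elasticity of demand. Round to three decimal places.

-1.535

%ΔQ = (372 − 439)/[(439 + 372)/2] = -67/405.5 ≈ -0.1652.
%ΔP = (50.23 − 45.1)/[(45.1 + 50.23)/2] = 5.13/47.665 ≈ 0.1076.
Arc elasticity E = %ΔQ/%ΔP ≈ -0.1652/0.1076 ≈ -1.535.
|E| > 1: demand is elastic over this range.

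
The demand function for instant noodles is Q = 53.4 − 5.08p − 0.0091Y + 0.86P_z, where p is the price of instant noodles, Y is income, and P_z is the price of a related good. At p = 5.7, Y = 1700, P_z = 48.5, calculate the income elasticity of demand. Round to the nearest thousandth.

-0.305

Substituting, Q = 53.4 − 5.08(5.7) − 0.0091(1700) + 0.86(48.5) = 53.4 − 28.956 − 15.47 + 41.71 = 50.684.
∂Q/∂Y = −0.0091, so E_I = -0.0091·(1700/50.684) ≈ -0.305.
E_I < 0: inferior good.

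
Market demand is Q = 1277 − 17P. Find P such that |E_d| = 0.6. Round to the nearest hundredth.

Set −bP/(a − bP) = −0.6 ⇒ bP = 0.6(a − bP) ⇒ bP(1+0.6) = 0.6·a.
P = 0.6·1277/(17·1.6) ≈ 28.17.

28.17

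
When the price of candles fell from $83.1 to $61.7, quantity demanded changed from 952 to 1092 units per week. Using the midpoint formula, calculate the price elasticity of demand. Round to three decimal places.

%ΔQ = (1092 − 952)/[(952 + 1092)/2] = 140/1022 ≈ 0.1370.
%Δp = (61.7 − 83.1)/[(83.1 + 61.7)/2] = -21.4/72.4 ≈ -0.2956.
Arc elasticity E = %ΔQ/%Δp ≈ 0.1370/-0.2956 ≈ -0.463.
|E| < 1: demand is inelastic over this range.

-0.463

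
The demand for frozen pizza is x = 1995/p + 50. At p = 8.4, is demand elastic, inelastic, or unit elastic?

At p = 8.4, x = 287.5.
dx/dp = −1995/p² = −28.2738.
Point elasticity E = (dx/dp)·(p/x) = -28.2738 × 8.4/287.5 ≈ -0.826.
|E| ≈ 0.826 < 1, so demand is inelastic.

inelastic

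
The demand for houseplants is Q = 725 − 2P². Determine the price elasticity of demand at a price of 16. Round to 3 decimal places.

At P = 16, Q = 213.
dQ/dP = −2·2·P = −64.
Point elasticity E = (dQ/dP)·(P/Q) = -64 × 16/213 ≈ -4.808.
|E| > 1, so demand is elastic at this price.

-4.808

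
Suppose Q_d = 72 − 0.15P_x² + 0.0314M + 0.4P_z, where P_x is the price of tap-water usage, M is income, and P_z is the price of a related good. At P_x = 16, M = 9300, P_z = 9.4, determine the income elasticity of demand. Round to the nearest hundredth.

0.89

Evaluating quantity at (P_x, M, P_z) gives Q_d = 72 − 0.15(16)² + 0.0314(9300) + 0.4(9.4) = 72 − 38.4 + 292.02 + 3.76 = 329.38.
∂Q_d/∂M = +0.0314, so E_I = 0.0314·(9300/329.38) ≈ 0.89.
E_I ∈ (0,1): normal good (necessity).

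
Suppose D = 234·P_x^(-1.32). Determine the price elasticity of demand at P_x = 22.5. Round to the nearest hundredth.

-1.32

For a Cobb–Douglas (constant-elasticity) form D = A·P_x^α·…, the elasticity with respect to P_x equals the exponent α at every point.
Here the exponent on P_x is -1.32, so the price elasticity of demand is -1.32.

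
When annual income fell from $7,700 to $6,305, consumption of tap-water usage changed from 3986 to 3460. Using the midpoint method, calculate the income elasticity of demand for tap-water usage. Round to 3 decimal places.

%ΔQ = (3460 − 3986)/[(3986+3460)/2] = -526/3723 ≈ -0.1413.
%ΔI = (6,305 − 7,700)/[(7,700+6,305)/2] = -1395/7002.5 ≈ -0.1992.
E_I = %ΔQ/%ΔI ≈ 0.709.
E_I ∈ (0,1): normal good (necessity).

0.709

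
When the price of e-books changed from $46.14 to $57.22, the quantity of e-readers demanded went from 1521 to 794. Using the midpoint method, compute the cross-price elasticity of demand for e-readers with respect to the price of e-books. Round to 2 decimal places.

-2.93

%ΔQ_x = (794 − 1521)/[(1521+794)/2] = -727/1157.5 ≈ -0.6281.
%ΔP_y = (57.22 − 46.14)/[(46.14+57.22)/2] ≈ 0.2144.
E_xy = -0.6281/0.2144 ≈ -2.93.
E_xy < 0, so e-readers and e-books are complements.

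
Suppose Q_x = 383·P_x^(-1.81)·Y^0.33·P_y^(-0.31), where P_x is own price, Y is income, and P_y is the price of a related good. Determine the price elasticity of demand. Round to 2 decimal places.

For a Cobb–Douglas (constant-elasticity) form Q_x = A·P_x^α·…, the elasticity with respect to P_x equals the exponent α at every point.
Here the exponent on P_x is -1.81, so the price elasticity of demand is -1.81.

-1.81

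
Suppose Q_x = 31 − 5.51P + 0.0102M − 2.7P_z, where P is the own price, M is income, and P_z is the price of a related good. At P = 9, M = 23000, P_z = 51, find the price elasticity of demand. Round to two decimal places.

Substituting, Q_x = 31 − 5.51(9) + 0.0102(23000) − 2.7(51) = 31 − 49.59 + 234.6 − 137.7 = 78.31.
∂Q_x/∂P = −5.51, so E_p = (−5.51)·(9/78.31) ≈ -0.63.
|E_p| < 1: demand is inelastic.

-0.63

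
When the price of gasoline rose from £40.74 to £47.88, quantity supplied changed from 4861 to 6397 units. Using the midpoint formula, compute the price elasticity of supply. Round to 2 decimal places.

1.69

%ΔQ = (6397 − 4861)/[(4861 + 6397)/2] = 1536/5629 ≈ 0.2729.
%ΔP = (47.88 − 40.74)/[(40.74 + 47.88)/2] = 7.14/44.31 ≈ 0.1611.
Arc elasticity E = %ΔQ/%ΔP ≈ 0.2729/0.1611 ≈ 1.69.
|E| > 1: supply is elastic over this range.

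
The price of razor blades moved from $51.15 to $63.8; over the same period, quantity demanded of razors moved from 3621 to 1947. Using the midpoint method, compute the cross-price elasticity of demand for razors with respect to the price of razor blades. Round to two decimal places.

-2.73

%ΔQ_x = (1947 − 3621)/[(3621+1947)/2] = -1674/2784 ≈ -0.6013.
%ΔP_y = (63.8 − 51.15)/[(51.15+63.8)/2] ≈ 0.2201.
E_xy = -0.6013/0.2201 ≈ -2.73.
E_xy < 0, so razors and razor blades are complements.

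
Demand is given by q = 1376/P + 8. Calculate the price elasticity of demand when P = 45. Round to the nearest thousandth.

At P = 45, q = 38.5778.
dq/dP = −1376/P² = −0.6795.
Point elasticity E = (dq/dP)·(P/q) = -0.6795 × 45/38.5778 ≈ -0.793.
|E| < 1, so demand is inelastic at this price.

-0.793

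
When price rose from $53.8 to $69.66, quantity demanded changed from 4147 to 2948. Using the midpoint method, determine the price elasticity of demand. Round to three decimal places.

%Δq = (2948 − 4147)/[(4147 + 2948)/2] = -1199/3547.5 ≈ -0.3380.
%ΔP = (69.66 − 53.8)/[(53.8 + 69.66)/2] = 15.86/61.73 ≈ 0.2569.
Arc elasticity E = %Δq/%ΔP ≈ -0.3380/0.2569 ≈ -1.315.
|E| > 1: demand is elastic over this range.

-1.315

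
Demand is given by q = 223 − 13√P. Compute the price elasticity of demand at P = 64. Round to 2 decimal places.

At P = 64, q = 119.
dq/dP = −13/(2√P) = −13/(2·8).
Point elasticity E = (dq/dP)·(P/q) = -0.8125 × 64/119 ≈ -0.44.
|E| < 1, so demand is inelastic at this price.

-0.44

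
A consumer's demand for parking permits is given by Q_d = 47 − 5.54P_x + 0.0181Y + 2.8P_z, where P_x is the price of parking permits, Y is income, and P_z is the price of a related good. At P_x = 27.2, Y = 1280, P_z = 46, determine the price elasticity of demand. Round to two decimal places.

At the given point, Q_d = 47 − 5.54(27.2) + 0.0181(1280) + 2.8(46) = 47 − 150.688 + 23.168 + 128.8 = 48.28.
∂Q_d/∂P_x = −5.54, so E_p = (−5.54)·(27.2/48.28) ≈ -3.12.
|E_p| > 1: demand is elastic.

-3.12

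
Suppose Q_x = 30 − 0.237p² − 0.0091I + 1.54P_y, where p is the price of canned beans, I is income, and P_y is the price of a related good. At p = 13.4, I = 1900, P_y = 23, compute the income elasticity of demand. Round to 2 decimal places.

-3.10

At the given point, Q_x = 30 − 0.237(13.4)² − 0.0091(1900) + 1.54(23) = 30 − 42.5557 − 17.29 + 35.42 = 5.5743.
∂Q_x/∂I = −0.0091, so E_I = -0.0091·(1900/5.5743) ≈ -3.10.
E_I < 0: inferior good.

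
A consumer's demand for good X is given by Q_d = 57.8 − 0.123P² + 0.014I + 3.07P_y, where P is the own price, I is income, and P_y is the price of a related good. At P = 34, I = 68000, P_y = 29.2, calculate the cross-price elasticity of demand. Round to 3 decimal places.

0.094

At the given point, Q_d = 57.8 − 0.123(34)² + 0.014(68000) + 3.07(29.2) = 57.8 − 142.188 + 952 + 89.644 = 957.256.
∂Q_d/∂P_y = +3.07, so E_xy = 3.07·(29.2/957.256) ≈ 0.094.
E_xy > 0: the goods are substitutes.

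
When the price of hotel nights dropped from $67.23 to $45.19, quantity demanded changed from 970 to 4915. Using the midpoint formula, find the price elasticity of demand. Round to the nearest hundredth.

-3.42

%Δq = (4915 − 970)/[(970 + 4915)/2] = 3945/2942.5 ≈ 1.3407.
%Δp = (45.19 − 67.23)/[(67.23 + 45.19)/2] = -22.04/56.21 ≈ -0.3921.
Arc elasticity E = %Δq/%Δp ≈ 1.3407/-0.3921 ≈ -3.42.
|E| > 1: demand is elastic over this range.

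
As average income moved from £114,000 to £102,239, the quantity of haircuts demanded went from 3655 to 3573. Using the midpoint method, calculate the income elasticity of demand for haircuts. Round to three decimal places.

0.209

%ΔQ = (3573 − 3655)/[(3655+3573)/2] = -82/3614 ≈ -0.0227.
%ΔI = (102,239 − 114,000)/[(114,000+102,239)/2] = -11761/108119.5 ≈ -0.1088.
E_I = %ΔQ/%ΔI ≈ 0.209.
E_I ∈ (0,1): normal good (necessity).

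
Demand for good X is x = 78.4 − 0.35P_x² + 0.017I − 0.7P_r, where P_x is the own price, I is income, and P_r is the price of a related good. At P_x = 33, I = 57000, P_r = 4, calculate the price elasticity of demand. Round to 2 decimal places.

First evaluate x: 78.4 − 0.35(33)² + 0.017(57000) − 0.7(4) = 78.4 − 381.15 + 969 − 2.8 = 663.45.
∂x/∂P_x = −2·0.35·P_x = -23.1, so E_p = -23.1·(33/663.45) ≈ -1.15.
|E_p| > 1: demand is elastic.

-1.15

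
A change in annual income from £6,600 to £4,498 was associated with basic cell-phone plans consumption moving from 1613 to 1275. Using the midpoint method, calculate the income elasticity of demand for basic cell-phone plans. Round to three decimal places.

%ΔQ = (1275 − 1613)/[(1613+1275)/2] = -338/1444 ≈ -0.2341.
%ΔY = (4,498 − 6,600)/[(6,600+4,498)/2] = -2102/5549 ≈ -0.3788.
E_I = %ΔQ/%ΔY ≈ 0.618.
E_I ∈ (0,1): normal good (necessity).

0.618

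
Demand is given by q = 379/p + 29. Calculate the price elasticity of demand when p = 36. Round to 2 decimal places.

-0.27

At p = 36, q = 39.5278.
dq/dp = −379/p² = −0.2924.
Point elasticity E = (dq/dp)·(p/q) = -0.2924 × 36/39.5278 ≈ -0.27.
|E| < 1, so demand is inelastic at this price.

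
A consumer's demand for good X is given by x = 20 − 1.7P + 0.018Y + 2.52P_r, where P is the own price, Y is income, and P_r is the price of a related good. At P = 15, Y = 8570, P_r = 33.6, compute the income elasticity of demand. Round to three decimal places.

First evaluate x: 20 − 1.7(15) + 0.018(8570) + 2.52(33.6) = 20 − 25.5 + 154.26 + 84.672 = 233.432.
∂x/∂Y = +0.018, so E_I = 0.018·(8570/233.432) ≈ 0.661.
E_I ∈ (0,1): normal good (necessity).

0.661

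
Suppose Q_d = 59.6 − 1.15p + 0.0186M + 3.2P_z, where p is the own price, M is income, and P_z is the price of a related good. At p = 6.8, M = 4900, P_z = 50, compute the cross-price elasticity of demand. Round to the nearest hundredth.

0.53

Substituting, Q_d = 59.6 − 1.15(6.8) + 0.0186(4900) + 3.2(50) = 59.6 − 7.82 + 91.14 + 160 = 302.92.
∂Q_d/∂P_z = +3.2, so E_xy = 3.2·(50/302.92) ≈ 0.53.
E_xy > 0: the goods are substitutes.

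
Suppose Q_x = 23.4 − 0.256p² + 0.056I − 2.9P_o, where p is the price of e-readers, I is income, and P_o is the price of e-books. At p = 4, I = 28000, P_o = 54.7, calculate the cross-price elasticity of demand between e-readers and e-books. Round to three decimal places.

Q_x = 23.4 − 0.256(4)² + 0.056(28000) − 2.9(54.7) = 23.4 − 4.096 + 1568 − 158.63 = 1428.674.
∂Q_x/∂P_o = −2.9, so E_xy = -2.9·(54.7/1428.674) ≈ -0.111.
E_xy < 0: the goods are complements.

-0.111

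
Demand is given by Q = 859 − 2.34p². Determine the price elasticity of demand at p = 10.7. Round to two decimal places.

At p = 10.7, Q = 591.0934.
dQ/dp = −2·2.34·p = −50.076.
Point elasticity E = (dQ/dp)·(p/Q) = -50.076 × 10.7/591.0934 ≈ -0.91.
|E| < 1, so demand is inelastic at this price.

-0.91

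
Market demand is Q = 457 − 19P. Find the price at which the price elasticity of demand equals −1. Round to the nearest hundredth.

For linear demand Q = a − bP, E = −bP/(a − bP). |E| = 1 ⇒ bP = a − bP ⇒ P = a/(2b).
P = 457/(2·19) ≈ 12.03.

12.03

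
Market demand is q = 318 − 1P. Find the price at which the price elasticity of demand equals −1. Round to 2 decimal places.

For linear demand q = a − bP, E = −bP/(a − bP). |E| = 1 ⇒ bP = a − bP ⇒ P = a/(2b).
P = 318/(2·1) = 159.00.

159.00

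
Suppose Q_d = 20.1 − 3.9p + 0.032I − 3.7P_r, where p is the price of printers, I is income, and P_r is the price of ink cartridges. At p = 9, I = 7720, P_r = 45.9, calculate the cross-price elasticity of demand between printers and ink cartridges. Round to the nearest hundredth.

Substituting, Q_d = 20.1 − 3.9(9) + 0.032(7720) − 3.7(45.9) = 20.1 − 35.1 + 247.04 − 169.83 = 62.21.
∂Q_d/∂P_r = −3.7, so E_xy = -3.7·(45.9/62.21) ≈ -2.73.
E_xy < 0: the goods are complements.

-2.73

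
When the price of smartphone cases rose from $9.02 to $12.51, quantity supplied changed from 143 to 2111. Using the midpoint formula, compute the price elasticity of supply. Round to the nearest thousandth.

5.386

%ΔQ = (2111 − 143)/[(143 + 2111)/2] = 1968/1127 ≈ 1.7462.
%ΔP = (12.51 − 9.02)/[(9.02 + 12.51)/2] = 3.49/10.765 ≈ 0.3242.
Arc elasticity E = %ΔQ/%ΔP ≈ 1.7462/0.3242 ≈ 5.386.
|E| > 1: supply is elastic over this range.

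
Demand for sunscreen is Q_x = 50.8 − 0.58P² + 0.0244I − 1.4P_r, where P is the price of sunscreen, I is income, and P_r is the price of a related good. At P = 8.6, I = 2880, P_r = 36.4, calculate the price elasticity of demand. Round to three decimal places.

-3.152

Substituting, Q_x = 50.8 − 0.58(8.6)² + 0.0244(2880) − 1.4(36.4) = 50.8 − 42.8968 + 70.272 − 50.96 = 27.2152.
∂Q_x/∂P = −2·0.58·P = -9.976, so E_p = -9.976·(8.6/27.2152) ≈ -3.152.
|E_p| > 1: demand is elastic.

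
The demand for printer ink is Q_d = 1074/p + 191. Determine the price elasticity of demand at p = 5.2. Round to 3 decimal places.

-0.520

At p = 5.2, Q_d = 397.5385.
dQ_d/dp = −1074/p² = −39.7189.
Point elasticity E = (dQ_d/dp)·(p/Q_d) = -39.7189 × 5.2/397.5385 ≈ -0.520.
|E| < 1, so demand is inelastic at this price.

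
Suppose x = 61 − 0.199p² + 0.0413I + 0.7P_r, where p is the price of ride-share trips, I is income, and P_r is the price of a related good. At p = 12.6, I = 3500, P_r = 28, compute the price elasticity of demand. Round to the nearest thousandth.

-0.326

Evaluating quantity at (p, I, P_r) gives x = 61 − 0.199(12.6)² + 0.0413(3500) + 0.7(28) = 61 − 31.5932 + 144.55 + 19.6 = 193.5568.
∂x/∂p = −2·0.199·p = -5.0148, so E_p = -5.0148·(12.6/193.5568) ≈ -0.326.
|E_p| < 1: demand is inelastic.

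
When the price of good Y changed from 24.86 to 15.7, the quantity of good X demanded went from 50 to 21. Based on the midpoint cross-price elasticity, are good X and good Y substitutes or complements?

substitutes

%ΔQ_x = (21 − 50)/[(50+21)/2] = -29/35.5 ≈ -0.8169.
%ΔP_y = (15.7 − 24.86)/[(24.86+15.7)/2] ≈ -0.4517.
E_xy = -0.8169/-0.4517 ≈ 1.809.
E_xy > 0, so the goods are substitutes.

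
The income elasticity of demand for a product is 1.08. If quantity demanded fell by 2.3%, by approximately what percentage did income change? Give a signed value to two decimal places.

%ΔQ ≈ E × %ΔI ⇒ %ΔI = %ΔQ / E = (-2.3%)/(1.08) ≈ -2.13%.

-2.13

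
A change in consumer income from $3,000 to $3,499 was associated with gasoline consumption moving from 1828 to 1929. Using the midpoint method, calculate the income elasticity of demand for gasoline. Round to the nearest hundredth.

0.35

%ΔQ = (1929 − 1828)/[(1828+1929)/2] = 101/1878.5 ≈ 0.0538.
%ΔI = (3,499 − 3,000)/[(3,000+3,499)/2] = 499/3249.5 ≈ 0.1536.
E_I = %ΔQ/%ΔI ≈ 0.35.
E_I ∈ (0,1): normal good (necessity).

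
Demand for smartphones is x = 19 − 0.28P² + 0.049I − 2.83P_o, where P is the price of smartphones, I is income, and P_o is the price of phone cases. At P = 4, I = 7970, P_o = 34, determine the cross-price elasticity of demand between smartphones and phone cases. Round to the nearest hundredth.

-0.31

Evaluating quantity at (P, I, P_o) gives x = 19 − 0.28(4)² + 0.049(7970) − 2.83(34) = 19 − 4.48 + 390.53 − 96.22 = 308.83.
∂x/∂P_o = −2.83, so E_xy = -2.83·(34/308.83) ≈ -0.31.
E_xy < 0: the goods are complements.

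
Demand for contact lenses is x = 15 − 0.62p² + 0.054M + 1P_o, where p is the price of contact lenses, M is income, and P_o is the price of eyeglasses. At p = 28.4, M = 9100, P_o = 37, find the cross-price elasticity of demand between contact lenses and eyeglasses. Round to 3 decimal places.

Substituting, x = 15 − 0.62(28.4)² + 0.054(9100) + 1(37) = 15 − 500.0672 + 491.4 + 37 = 43.3328.
∂x/∂P_o = +1, so E_xy = 1·(37/43.3328) ≈ 0.854.
E_xy > 0: the goods are substitutes.

0.854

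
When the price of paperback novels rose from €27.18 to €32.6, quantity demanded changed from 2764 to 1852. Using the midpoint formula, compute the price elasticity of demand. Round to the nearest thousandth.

-2.179

%Δq = (1852 − 2764)/[(2764 + 1852)/2] = -912/2308 ≈ -0.3951.
%ΔP = (32.6 − 27.18)/[(27.18 + 32.6)/2] = 5.42/29.89 ≈ 0.1813.
Arc elasticity E = %Δq/%ΔP ≈ -0.3951/0.1813 ≈ -2.179.
|E| > 1: demand is elastic over this range.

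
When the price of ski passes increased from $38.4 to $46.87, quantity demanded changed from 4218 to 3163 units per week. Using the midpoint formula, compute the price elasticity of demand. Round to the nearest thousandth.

-1.439

%ΔQ = (3163 − 4218)/[(4218 + 3163)/2] = -1055/3690.5 ≈ -0.2859.
%ΔP = (46.87 − 38.4)/[(38.4 + 46.87)/2] = 8.47/42.635 ≈ 0.1987.
Arc elasticity E = %ΔQ/%ΔP ≈ -0.2859/0.1987 ≈ -1.439.
|E| > 1: demand is elastic over this range.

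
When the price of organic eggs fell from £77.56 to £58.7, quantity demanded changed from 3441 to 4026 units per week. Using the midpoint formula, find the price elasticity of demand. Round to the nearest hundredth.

%Δq = (4026 − 3441)/[(3441 + 4026)/2] = 585/3733.5 ≈ 0.1567.
%ΔP = (58.7 − 77.56)/[(77.56 + 58.7)/2] = -18.86/68.13 ≈ -0.2768.
Arc elasticity E = %Δq/%ΔP ≈ 0.1567/-0.2768 ≈ -0.57.
|E| < 1: demand is inelastic over this range.

-0.57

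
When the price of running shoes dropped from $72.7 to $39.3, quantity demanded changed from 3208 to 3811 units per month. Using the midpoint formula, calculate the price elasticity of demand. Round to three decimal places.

-0.288

%Δq = (3811 − 3208)/[(3208 + 3811)/2] = 603/3509.5 ≈ 0.1718.
%Δp = (39.3 − 72.7)/[(72.7 + 39.3)/2] = -33.4/56 ≈ -0.5964.
Arc elasticity E = %Δq/%Δp ≈ 0.1718/-0.5964 ≈ -0.288.
|E| < 1: demand is inelastic over this range.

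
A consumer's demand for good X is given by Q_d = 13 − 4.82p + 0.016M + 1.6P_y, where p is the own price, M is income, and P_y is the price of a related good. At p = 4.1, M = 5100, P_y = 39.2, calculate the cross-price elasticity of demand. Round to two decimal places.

0.46

Evaluating quantity at (p, M, P_y) gives Q_d = 13 − 4.82(4.1) + 0.016(5100) + 1.6(39.2) = 13 − 19.762 + 81.6 + 62.72 = 137.558.
∂Q_d/∂P_y = +1.6, so E_xy = 1.6·(39.2/137.558) ≈ 0.46.
E_xy > 0: the goods are substitutes.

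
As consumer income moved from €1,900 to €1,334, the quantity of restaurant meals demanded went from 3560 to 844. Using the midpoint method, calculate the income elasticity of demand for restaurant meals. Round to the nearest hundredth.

3.52

%ΔQ = (844 − 3560)/[(3560+844)/2] = -2716/2202 ≈ -1.2334.
%ΔY = (1,334 − 1,900)/[(1,900+1,334)/2] = -566/1617 ≈ -0.3500.
E_I = %ΔQ/%ΔY ≈ 3.52.
E_I > 1: normal good (luxury).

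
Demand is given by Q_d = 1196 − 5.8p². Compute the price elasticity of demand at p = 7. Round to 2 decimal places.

-0.62

At p = 7, Q_d = 911.8.
dQ_d/dp = −2·5.8·p = −81.2.
Point elasticity E = (dQ_d/dp)·(p/Q_d) = -81.2 × 7/911.8 ≈ -0.62.
|E| < 1, so demand is inelastic at this price.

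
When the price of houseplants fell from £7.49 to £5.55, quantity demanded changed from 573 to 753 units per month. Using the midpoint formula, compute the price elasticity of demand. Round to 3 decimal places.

%ΔQ = (753 − 573)/[(573 + 753)/2] = 180/663 ≈ 0.2715.
%Δp = (5.55 − 7.49)/[(7.49 + 5.55)/2] = -1.94/6.52 ≈ -0.2975.
Arc elasticity E = %ΔQ/%Δp ≈ 0.2715/-0.2975 ≈ -0.912.
|E| < 1: demand is inelastic over this range.

-0.912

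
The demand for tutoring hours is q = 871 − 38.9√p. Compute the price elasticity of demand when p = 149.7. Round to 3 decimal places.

-0.602

At p = 149.7, q = 395.0509.
dq/dp = −38.9/(2√p) = −38.9/(2·12.2352).
Point elasticity E = (dq/dp)·(p/q) = -1.5897 × 149.7/395.0509 ≈ -0.602.
|E| < 1, so demand is inelastic at this price.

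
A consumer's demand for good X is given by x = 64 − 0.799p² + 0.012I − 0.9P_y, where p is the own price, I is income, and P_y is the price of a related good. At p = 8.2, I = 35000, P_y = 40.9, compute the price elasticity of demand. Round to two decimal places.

First evaluate x: 64 − 0.799(8.2)² + 0.012(35000) − 0.9(40.9) = 64 − 53.7248 + 420 − 36.81 = 393.4652.
∂x/∂p = −2·0.799·p = -13.1036, so E_p = -13.1036·(8.2/393.4652) ≈ -0.27.
|E_p| < 1: demand is inelastic.

-0.27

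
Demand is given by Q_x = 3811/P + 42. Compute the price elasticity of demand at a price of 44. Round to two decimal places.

-0.67

At P = 44, Q_x = 128.6136.
dQ_x/dP = −3811/P² = −1.9685.
Point elasticity E = (dQ_x/dP)·(P/Q_x) = -1.9685 × 44/128.6136 ≈ -0.67.
|E| < 1, so demand is inelastic at this price.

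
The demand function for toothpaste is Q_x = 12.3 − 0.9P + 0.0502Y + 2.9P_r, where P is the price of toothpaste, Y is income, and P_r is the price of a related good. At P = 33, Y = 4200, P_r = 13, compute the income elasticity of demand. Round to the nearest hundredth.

0.91

First evaluate Q_x: 12.3 − 0.9(33) + 0.0502(4200) + 2.9(13) = 12.3 − 29.7 + 210.84 + 37.7 = 231.14.
∂Q_x/∂Y = +0.0502, so E_I = 0.0502·(4200/231.14) ≈ 0.91.
E_I ∈ (0,1): normal good (necessity).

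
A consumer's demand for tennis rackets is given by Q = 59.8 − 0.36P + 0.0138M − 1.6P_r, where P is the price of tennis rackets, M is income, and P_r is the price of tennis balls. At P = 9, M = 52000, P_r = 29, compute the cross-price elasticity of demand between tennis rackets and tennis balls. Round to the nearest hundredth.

-0.06

At the given point, Q = 59.8 − 0.36(9) + 0.0138(52000) − 1.6(29) = 59.8 − 3.24 + 717.6 − 46.4 = 727.76.
∂Q/∂P_r = −1.6, so E_xy = -1.6·(29/727.76) ≈ -0.06.
E_xy < 0: the goods are complements.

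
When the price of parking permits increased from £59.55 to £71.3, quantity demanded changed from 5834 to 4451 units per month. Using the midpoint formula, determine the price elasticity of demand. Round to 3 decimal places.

-1.497

%Δq = (4451 − 5834)/[(5834 + 4451)/2] = -1383/5142.5 ≈ -0.2689.
%Δp = (71.3 − 59.55)/[(59.55 + 71.3)/2] = 11.75/65.425 ≈ 0.1796.
Arc elasticity E = %Δq/%Δp ≈ -0.2689/0.1796 ≈ -1.497.
|E| > 1: demand is elastic over this range.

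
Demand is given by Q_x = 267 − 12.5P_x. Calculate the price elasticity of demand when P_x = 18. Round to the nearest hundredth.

-5.36

At P_x = 18, Q_x = 42.
dQ_x/dP_x = −12.5.
Point elasticity E = (dQ_x/dP_x)·(P_x/Q_x) = -12.5 × 18/42 ≈ -5.36.
|E| > 1, so demand is elastic at this price.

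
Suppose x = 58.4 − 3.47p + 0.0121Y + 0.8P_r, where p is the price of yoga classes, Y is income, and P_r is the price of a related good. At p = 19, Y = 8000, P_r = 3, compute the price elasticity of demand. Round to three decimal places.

First evaluate x: 58.4 − 3.47(19) + 0.0121(8000) + 0.8(3) = 58.4 − 65.93 + 96.8 + 2.4 = 91.67.
∂x/∂p = −3.47, so E_p = (−3.47)·(19/91.67) ≈ -0.719.
|E_p| < 1: demand is inelastic.

-0.719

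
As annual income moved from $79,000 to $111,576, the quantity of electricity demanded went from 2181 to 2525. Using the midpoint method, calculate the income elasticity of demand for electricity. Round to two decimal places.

%ΔQ = (2525 − 2181)/[(2181+2525)/2] = 344/2353 ≈ 0.1462.
%ΔI = (111,576 − 79,000)/[(79,000+111,576)/2] = 32576/95288 ≈ 0.3419.
E_I = %ΔQ/%ΔI ≈ 0.43.
E_I ∈ (0,1): normal good (necessity).

0.43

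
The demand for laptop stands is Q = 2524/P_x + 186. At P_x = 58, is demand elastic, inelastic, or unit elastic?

At P_x = 58, Q = 229.5172.
dQ/dP_x = −2524/P_x² = −0.7503.
Point elasticity E = (dQ/dP_x)·(P_x/Q) = -0.7503 × 58/229.5172 ≈ -0.190.
|E| ≈ 0.190 < 1, so demand is inelastic.

inelastic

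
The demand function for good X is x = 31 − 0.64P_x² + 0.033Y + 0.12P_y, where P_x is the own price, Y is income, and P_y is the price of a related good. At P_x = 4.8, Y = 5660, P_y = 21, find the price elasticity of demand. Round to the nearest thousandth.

-0.143

x = 31 − 0.64(4.8)² + 0.033(5660) + 0.12(21) = 31 − 14.7456 + 186.78 + 2.52 = 205.5544.
∂x/∂P_x = −2·0.64·P_x = -6.144, so E_p = -6.144·(4.8/205.5544) ≈ -0.143.
|E_p| < 1: demand is inelastic.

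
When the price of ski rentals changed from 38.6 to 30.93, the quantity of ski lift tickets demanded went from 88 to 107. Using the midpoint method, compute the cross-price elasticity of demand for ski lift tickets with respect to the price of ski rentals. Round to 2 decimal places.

-0.88

%ΔQ_x = (107 − 88)/[(88+107)/2] = 19/97.5 ≈ 0.1949.
%ΔP_y = (30.93 − 38.6)/[(38.6+30.93)/2] ≈ -0.2206.
E_xy = 0.1949/-0.2206 ≈ -0.88.
E_xy < 0, so ski lift tickets and ski rentals are complements.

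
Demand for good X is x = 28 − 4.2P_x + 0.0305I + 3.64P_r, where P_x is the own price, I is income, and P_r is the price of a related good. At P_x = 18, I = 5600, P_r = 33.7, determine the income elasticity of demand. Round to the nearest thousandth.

0.695

Substituting, x = 28 − 4.2(18) + 0.0305(5600) + 3.64(33.7) = 28 − 75.6 + 170.8 + 122.668 = 245.868.
∂x/∂I = +0.0305, so E_I = 0.0305·(5600/245.868) ≈ 0.695.
E_I ∈ (0,1): normal good (necessity).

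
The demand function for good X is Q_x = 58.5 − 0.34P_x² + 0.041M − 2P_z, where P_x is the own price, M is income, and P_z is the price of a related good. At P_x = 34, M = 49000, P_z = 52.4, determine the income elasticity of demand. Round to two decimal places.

At the given point, Q_x = 58.5 − 0.34(34)² + 0.041(49000) − 2(52.4) = 58.5 − 393.04 + 2009 − 104.8 = 1569.66.
∂Q_x/∂M = +0.041, so E_I = 0.041·(49000/1569.66) ≈ 1.28.
E_I > 1: normal good (luxury).

1.28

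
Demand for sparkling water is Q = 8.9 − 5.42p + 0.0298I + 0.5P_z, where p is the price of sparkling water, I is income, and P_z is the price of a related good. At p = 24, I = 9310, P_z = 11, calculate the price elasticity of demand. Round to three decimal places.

Q = 8.9 − 5.42(24) + 0.0298(9310) + 0.5(11) = 8.9 − 130.08 + 277.438 + 5.5 = 161.758.
∂Q/∂p = −5.42, so E_p = (−5.42)·(24/161.758) ≈ -0.804.
|E_p| < 1: demand is inelastic.

-0.804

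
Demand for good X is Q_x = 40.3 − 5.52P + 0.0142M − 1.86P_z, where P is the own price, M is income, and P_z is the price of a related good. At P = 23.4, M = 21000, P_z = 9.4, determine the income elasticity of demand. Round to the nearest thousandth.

1.554

Evaluating quantity at (P, M, P_z) gives Q_x = 40.3 − 5.52(23.4) + 0.0142(21000) − 1.86(9.4) = 40.3 − 129.168 + 298.2 − 17.484 = 191.848.
∂Q_x/∂M = +0.0142, so E_I = 0.0142·(21000/191.848) ≈ 1.554.
E_I > 1: normal good (luxury).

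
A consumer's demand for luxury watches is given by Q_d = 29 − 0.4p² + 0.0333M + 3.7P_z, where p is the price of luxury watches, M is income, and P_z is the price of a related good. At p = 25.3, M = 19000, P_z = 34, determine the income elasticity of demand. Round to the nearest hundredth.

1.19

Substituting, Q_d = 29 − 0.4(25.3)² + 0.0333(19000) + 3.7(34) = 29 − 256.036 + 632.7 + 125.8 = 531.464.
∂Q_d/∂M = +0.0333, so E_I = 0.0333·(19000/531.464) ≈ 1.19.
E_I > 1: normal good (luxury).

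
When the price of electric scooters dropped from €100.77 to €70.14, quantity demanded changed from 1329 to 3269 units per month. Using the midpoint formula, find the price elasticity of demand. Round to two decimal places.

-2.35

%ΔQ = (3269 − 1329)/[(1329 + 3269)/2] = 1940/2299 ≈ 0.8438.
%ΔP = (70.14 − 100.77)/[(100.77 + 70.14)/2] = -30.63/85.455 ≈ -0.3584.
Arc elasticity E = %ΔQ/%ΔP ≈ 0.8438/-0.3584 ≈ -2.35.
|E| > 1: demand is elastic over this range.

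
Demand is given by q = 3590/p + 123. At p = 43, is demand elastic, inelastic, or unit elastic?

inelastic

At p = 43, q = 206.4884.
dq/dp = −3590/p² = −1.9416.
Point elasticity E = (dq/dp)·(p/q) = -1.9416 × 43/206.4884 ≈ -0.404.
|E| ≈ 0.404 < 1, so demand is inelastic.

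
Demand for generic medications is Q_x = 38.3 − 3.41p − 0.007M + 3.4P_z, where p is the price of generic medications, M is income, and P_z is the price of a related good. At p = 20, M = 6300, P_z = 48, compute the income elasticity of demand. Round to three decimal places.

-0.494

At the given point, Q_x = 38.3 − 3.41(20) − 0.007(6300) + 3.4(48) = 38.3 − 68.2 − 44.1 + 163.2 = 89.2.
∂Q_x/∂M = −0.007, so E_I = -0.007·(6300/89.2) ≈ -0.494.
E_I < 0: inferior good.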